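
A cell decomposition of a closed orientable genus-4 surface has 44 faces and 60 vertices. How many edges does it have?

For a closed orientable surface of genus 4, χ = 2 − 2·4 = -6.
E = V + F − (-6) = 60 + 44 − (-6) = 110.

110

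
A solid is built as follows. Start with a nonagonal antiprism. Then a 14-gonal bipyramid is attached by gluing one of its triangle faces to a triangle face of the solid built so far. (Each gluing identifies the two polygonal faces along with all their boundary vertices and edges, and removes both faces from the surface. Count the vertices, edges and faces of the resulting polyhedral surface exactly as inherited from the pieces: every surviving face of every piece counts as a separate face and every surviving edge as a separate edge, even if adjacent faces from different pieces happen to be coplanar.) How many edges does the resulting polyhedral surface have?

75

A nonagonal antiprism: V=18, E=36, F=20.
Attach a 14-gonal bipyramid (V=16, E=42, F=28) along a 3-gon: merge 3 vertices and 3 edges, delete both glued faces → V=31, E=75, F=46.
Check: V − E + F = 31 − 75 + 46 = 2.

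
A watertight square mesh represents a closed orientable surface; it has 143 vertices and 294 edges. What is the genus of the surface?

3

Every face is a square and each edge borders two faces, so 4F = 2·294, giving F = 147.
χ = V − E + F = 143 − 294 + 147 = -4.
For a closed orientable surface χ = 2 − 2g, so g = (2 − (-4))/2 = 3.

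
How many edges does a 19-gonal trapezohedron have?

The n-trapezohedron (dual of the n-antiprism) has V = 2·19 + 2 = 40, E = 4·19 = 76, F = 2·19 = 38.
Check: V − E + F = 40 − 76 + 38 = 2.

76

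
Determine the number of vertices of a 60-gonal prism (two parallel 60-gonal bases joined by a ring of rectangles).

120

A prism on an n-gon has two n-gon bases and n rectangular sides: V = 2·60 = 120, E = 3·60 = 180, F = 60 + 2 = 62.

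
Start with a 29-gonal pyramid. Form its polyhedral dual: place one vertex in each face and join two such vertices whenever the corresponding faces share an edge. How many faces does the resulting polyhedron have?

The base solid has V = 30, E = 58, F = 30.
The dual swaps V and F and preserves E: V′ = F = 30, E′ = E = 58, F′ = V = 30.

30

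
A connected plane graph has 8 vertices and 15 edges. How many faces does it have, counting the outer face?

9

Euler's formula for a connected plane graph: V − E + F = 2, so F = 2 − 8 + 15 = 9.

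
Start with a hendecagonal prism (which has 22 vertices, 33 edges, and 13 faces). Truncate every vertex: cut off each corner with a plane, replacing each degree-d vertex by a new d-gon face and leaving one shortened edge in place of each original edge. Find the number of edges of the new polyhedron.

99

Truncation replaces each original edge-end by a new vertex, so V′ = 2E = 66.
Each original edge survives, and each old vertex of degree d contributes d new edges; summing degrees gives Σd = 2E, so E′ = E + 2E = 3E = 99.
Each original face survives and each original vertex becomes one new face: F′ = F + V = 35.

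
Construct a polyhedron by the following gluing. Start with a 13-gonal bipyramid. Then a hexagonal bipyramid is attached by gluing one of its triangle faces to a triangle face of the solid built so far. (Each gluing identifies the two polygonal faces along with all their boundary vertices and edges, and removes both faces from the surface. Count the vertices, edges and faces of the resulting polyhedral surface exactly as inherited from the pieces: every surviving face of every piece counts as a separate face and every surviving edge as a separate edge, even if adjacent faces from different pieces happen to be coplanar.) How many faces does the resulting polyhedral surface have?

A 13-gonal bipyramid: V=15, E=39, F=26.
Attach a hexagonal bipyramid (V=8, E=18, F=12) along a 3-gon: merge 3 vertices and 3 edges, delete both glued faces → V=20, E=54, F=36.
Check: V − E + F = 20 − 54 + 36 = 2.

36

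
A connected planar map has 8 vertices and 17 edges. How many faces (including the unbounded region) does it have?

11

Euler's formula for a connected plane graph: V − E + F = 2, so F = 2 − 8 + 17 = 11.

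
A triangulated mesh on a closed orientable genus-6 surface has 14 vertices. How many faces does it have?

48

χ = 2 − 2·6 = -10, and every face is a triangle so 3F = 2E.
V − E + F = -10 with E = 3F/2 gives 14 − (3/2 − 1)·F = -10, so F = 48 and E = 72.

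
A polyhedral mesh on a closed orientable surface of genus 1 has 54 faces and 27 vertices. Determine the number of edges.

For a closed orientable surface of genus 1, χ = 2 − 2·1 = 0.
E = V + F − (0) = 27 + 54 − (0) = 81.

81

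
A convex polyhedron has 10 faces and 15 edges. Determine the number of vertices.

Here V − E + F = 2.
V = 2 + E − F = 2 + 15 − 10 = 7.

7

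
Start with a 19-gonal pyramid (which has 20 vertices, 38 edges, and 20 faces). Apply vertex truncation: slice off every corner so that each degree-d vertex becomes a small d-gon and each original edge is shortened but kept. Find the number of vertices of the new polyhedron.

76

Truncation replaces each original edge-end by a new vertex, so V′ = 2E = 76.
Each original edge survives, and each old vertex of degree d contributes d new edges; summing degrees gives Σd = 2E, so E′ = E + 2E = 3E = 114.
Each original face survives and each original vertex becomes one new face: F′ = F + V = 40.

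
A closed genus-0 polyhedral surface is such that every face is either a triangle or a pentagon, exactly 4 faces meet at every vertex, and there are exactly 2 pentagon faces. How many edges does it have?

20

Let x be the number of triangles; then F = 2 + x.
Edge–face incidences: 2E = 5·2 + 3·x = 10 + 3x.
Every vertex has degree 4, so 4V = 2E.
Euler: V − E + F = 2 ⇒ (2E)/4 − E + (2 + x) = 2.
Multiply by 8: 2·(2E) − 4·(2E) + 8·(2 + x) = 16, i.e. 16 + 8x − 2·(10 + 3x) = 16.
Collecting terms: 2x − 4 = 16, so 2x = 20, so x = 10.
Then 2E = 10 + 3·10 = 40, so E = 20, V = 2E/4 = 10, F = 2 + 10 = 12.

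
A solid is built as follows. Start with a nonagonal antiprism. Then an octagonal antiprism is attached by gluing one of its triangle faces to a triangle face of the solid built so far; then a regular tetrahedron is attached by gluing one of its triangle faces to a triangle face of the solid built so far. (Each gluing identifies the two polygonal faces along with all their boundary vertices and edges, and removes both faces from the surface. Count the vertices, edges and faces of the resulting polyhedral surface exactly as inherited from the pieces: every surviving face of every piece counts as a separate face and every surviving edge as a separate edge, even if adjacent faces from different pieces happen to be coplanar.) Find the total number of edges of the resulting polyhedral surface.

68

A nonagonal antiprism: V=18, E=36, F=20.
Attach an octagonal antiprism (V=16, E=32, F=18) along a 3-gon: merge 3 vertices and 3 edges, delete both glued faces → V=31, E=65, F=36.
Attach a regular tetrahedron (V=4, E=6, F=4) along a 3-gon: merge 3 vertices and 3 edges, delete both glued faces → V=32, E=68, F=38.
Check: V − E + F = 32 − 68 + 38 = 2.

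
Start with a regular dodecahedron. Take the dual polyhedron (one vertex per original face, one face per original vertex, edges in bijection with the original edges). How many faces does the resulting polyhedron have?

20

The base solid has V = 20, E = 30, F = 12.
The dual swaps V and F and preserves E: V′ = F = 12, E′ = E = 30, F′ = V = 20.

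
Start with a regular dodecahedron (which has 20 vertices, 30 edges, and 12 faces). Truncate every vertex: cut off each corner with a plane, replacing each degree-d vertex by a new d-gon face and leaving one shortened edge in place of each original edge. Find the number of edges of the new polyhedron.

Truncation replaces each original edge-end by a new vertex, so V′ = 2E = 60.
Each original edge survives, and each old vertex of degree d contributes d new edges; summing degrees gives Σd = 2E, so E′ = E + 2E = 3E = 90.
Each original face survives and each original vertex becomes one new face: F′ = F + V = 32.

90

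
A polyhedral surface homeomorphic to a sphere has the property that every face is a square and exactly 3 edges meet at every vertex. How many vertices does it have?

8

Each face has 4 edges and each edge borders two faces, so 2E = 4F.
Each vertex has degree 3, so 3V = 2E and hence V = 4F/3.
Euler: V − E + F = 2 ⇒ (4F/3) − (4F/2) + F = 2.
Multiply by 6: (8 − 12 + 6)F = 12, i.e. 2F = 12.
So F = 6, E = 4·6/2 = 12, V = 4·6/3 = 8.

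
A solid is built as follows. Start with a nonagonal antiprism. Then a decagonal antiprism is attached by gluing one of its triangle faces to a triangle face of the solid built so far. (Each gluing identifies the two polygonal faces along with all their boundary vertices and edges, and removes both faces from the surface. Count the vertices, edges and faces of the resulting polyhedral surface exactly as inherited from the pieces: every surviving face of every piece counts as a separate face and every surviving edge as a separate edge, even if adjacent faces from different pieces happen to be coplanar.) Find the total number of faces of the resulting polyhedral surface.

40

A nonagonal antiprism: V=18, E=36, F=20.
Attach a decagonal antiprism (V=20, E=40, F=22) along a 3-gon: merge 3 vertices and 3 edges, delete both glued faces → V=35, E=73, F=40.
Check: V − E + F = 35 − 73 + 40 = 2.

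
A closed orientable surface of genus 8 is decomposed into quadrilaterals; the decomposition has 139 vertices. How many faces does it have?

χ = 2 − 2·8 = -14, and every face is a square so 4F = 2E.
V − E + F = -14 with E = 4F/2 gives 139 − (4/2 − 1)·F = -14, so F = 153 and E = 306.

153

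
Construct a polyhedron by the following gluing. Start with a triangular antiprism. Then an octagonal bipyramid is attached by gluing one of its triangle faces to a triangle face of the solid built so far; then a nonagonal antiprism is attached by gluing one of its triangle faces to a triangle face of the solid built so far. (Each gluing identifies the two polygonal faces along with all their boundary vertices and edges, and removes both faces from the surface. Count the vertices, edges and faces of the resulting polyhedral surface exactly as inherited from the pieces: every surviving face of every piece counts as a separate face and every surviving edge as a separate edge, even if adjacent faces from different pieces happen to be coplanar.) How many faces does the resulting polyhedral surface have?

40

A triangular antiprism: V=6, E=12, F=8.
Attach an octagonal bipyramid (V=10, E=24, F=16) along a 3-gon: merge 3 vertices and 3 edges, delete both glued faces → V=13, E=33, F=22.
Attach a nonagonal antiprism (V=18, E=36, F=20) along a 3-gon: merge 3 vertices and 3 edges, delete both glued faces → V=28, E=66, F=40.
Check: V − E + F = 28 − 66 + 40 = 2.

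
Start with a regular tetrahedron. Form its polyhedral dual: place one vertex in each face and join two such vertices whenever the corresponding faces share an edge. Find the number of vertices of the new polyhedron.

The base solid has V = 4, E = 6, F = 4.
The dual swaps V and F and preserves E: V′ = F = 4, E′ = E = 6, F′ = V = 4.

4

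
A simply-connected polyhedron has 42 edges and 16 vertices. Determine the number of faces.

Here V − E + F = 2.
F = 2 − V + E = 2 − 16 + 42 = 28.

28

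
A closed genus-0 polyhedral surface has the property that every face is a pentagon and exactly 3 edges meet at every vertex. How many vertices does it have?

20

Each face has 5 edges and each edge borders two faces, so 2E = 5F.
Each vertex has degree 3, so 3V = 2E and hence V = 5F/3.
Euler: V − E + F = 2 ⇒ (5F/3) − (5F/2) + F = 2.
Multiply by 6: (10 − 15 + 6)F = 12, i.e. 1F = 12.
So F = 12, E = 5·12/2 = 30, V = 5·12/3 = 20.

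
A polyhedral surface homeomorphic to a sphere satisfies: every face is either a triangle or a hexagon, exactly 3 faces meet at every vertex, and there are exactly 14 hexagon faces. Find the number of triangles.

4

Let x be the number of triangles; then F = 14 + x.
Edge–face incidences: 2E = 6·14 + 3·x = 84 + 3x.
Every vertex has degree 3, so 3V = 2E.
Euler: V − E + F = 2 ⇒ (2E)/3 − E + (14 + x) = 2.
Multiply by 6: 2·(2E) − 3·(2E) + 6·(14 + x) = 12, i.e. 84 + 6x − (84 + 3x) = 12.
Collecting terms: 3x = 12, so x = 4.
Then 2E = 84 + 3·4 = 96, so E = 48, V = 2E/3 = 32, F = 14 + 4 = 18.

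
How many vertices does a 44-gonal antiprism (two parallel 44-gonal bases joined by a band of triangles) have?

An antiprism on an n-gon has two n-gon caps and 2n triangles: V = 2·44 = 88, E = 4·44 = 176, F = 2·44 + 2 = 90.

88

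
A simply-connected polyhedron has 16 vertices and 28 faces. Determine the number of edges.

Here V − E + F = 2.
E = V + F − (2) = 16 + 28 − (2) = 42.

42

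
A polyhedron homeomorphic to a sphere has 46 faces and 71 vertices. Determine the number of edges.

115

Here V − E + F = 2.
E = V + F − (2) = 71 + 46 − (2) = 115.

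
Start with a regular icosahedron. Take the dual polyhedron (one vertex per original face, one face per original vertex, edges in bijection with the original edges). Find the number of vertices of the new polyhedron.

The base solid has V = 12, E = 30, F = 20.
The dual swaps V and F and preserves E: V′ = F = 20, E′ = E = 30, F′ = V = 12.

20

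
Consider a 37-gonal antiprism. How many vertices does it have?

An antiprism on an n-gon has two n-gon caps and 2n triangles: V = 2·37 = 74, E = 4·37 = 148, F = 2·37 + 2 = 76.

74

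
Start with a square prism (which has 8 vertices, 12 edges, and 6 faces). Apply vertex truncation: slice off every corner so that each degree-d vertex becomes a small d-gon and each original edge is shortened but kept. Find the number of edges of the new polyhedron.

36

Truncation replaces each original edge-end by a new vertex, so V′ = 2E = 24.
Each original edge survives, and each old vertex of degree d contributes d new edges; summing degrees gives Σd = 2E, so E′ = E + 2E = 3E = 36.
Each original face survives and each original vertex becomes one new face: F′ = F + V = 14.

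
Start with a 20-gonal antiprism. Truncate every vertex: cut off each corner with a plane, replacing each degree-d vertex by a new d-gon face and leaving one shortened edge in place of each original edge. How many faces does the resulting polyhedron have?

82

The base solid has V = 40, E = 80, F = 42.
Truncation replaces each original edge-end by a new vertex, so V′ = 2E = 160.
Each original edge survives, and each old vertex of degree d contributes d new edges; summing degrees gives Σd = 2E, so E′ = E + 2E = 3E = 240.
Each original face survives and each original vertex becomes one new face: F′ = F + V = 82.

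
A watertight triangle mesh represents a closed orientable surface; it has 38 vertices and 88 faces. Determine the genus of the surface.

4

Every face is a triangle, so 2E = 3·88 = 264, giving E = 132.
χ = V − E + F = 38 − 132 + 88 = -6.
For a closed orientable surface χ = 2 − 2g, so g = (2 − (-6))/2 = 4.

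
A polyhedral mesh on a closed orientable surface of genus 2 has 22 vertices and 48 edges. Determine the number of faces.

24

For a closed orientable surface of genus 2, χ = 2 − 2·2 = -2.
F = -2 − V + E = -2 − 22 + 48 = 24.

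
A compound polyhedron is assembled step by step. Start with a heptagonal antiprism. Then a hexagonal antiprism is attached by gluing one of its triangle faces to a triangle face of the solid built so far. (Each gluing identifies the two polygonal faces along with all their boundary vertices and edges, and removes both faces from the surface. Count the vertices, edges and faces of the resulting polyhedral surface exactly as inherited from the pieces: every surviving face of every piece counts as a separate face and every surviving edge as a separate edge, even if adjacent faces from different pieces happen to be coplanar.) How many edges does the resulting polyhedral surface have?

A heptagonal antiprism: V=14, E=28, F=16.
Attach a hexagonal antiprism (V=12, E=24, F=14) along a 3-gon: merge 3 vertices and 3 edges, delete both glued faces → V=23, E=49, F=28.
Check: V − E + F = 23 − 49 + 28 = 2.

49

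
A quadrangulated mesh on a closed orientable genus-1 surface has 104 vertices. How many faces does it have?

χ = 2 − 2·1 = 0, and every face is a square so 4F = 2E.
V − E + F = 0 with E = 4F/2 gives 104 − (4/2 − 1)·F = 0, so F = 104 and E = 208.

104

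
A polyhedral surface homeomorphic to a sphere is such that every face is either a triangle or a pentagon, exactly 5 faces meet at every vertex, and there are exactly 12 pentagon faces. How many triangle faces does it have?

80

Let x be the number of triangles; then F = 12 + x.
Edge–face incidences: 2E = 5·12 + 3·x = 60 + 3x.
Every vertex has degree 5, so 5V = 2E.
Euler: V − E + F = 2 ⇒ (2E)/5 − E + (12 + x) = 2.
Multiply by 10: 2·(2E) − 5·(2E) + 10·(12 + x) = 20, i.e. 120 + 10x − 3·(60 + 3x) = 20.
Collecting terms: x − 60 = 20, so x = 80.
Then 2E = 60 + 3·80 = 300, so E = 150, V = 2E/5 = 60, F = 12 + 80 = 92.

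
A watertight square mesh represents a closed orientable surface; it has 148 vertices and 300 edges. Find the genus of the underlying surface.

2

Every face is a square and each edge borders two faces, so 4F = 2·300, giving F = 150.
χ = V − E + F = 148 − 300 + 150 = -2.
For a closed orientable surface χ = 2 − 2g, so g = (2 − (-2))/2 = 2.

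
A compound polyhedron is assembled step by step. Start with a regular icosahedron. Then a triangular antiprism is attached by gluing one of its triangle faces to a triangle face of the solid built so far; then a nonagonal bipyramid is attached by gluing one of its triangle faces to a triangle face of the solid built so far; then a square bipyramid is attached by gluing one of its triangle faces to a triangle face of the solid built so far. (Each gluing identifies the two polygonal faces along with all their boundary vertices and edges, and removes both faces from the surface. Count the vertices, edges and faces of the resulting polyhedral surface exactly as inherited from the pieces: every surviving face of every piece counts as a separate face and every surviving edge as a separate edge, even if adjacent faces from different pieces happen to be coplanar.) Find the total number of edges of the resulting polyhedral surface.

72

A regular icosahedron: V=12, E=30, F=20.
Attach a triangular antiprism (V=6, E=12, F=8) along a 3-gon: merge 3 vertices and 3 edges, delete both glued faces → V=15, E=39, F=26.
Attach a nonagonal bipyramid (V=11, E=27, F=18) along a 3-gon: merge 3 vertices and 3 edges, delete both glued faces → V=23, E=63, F=42.
Attach a square bipyramid (V=6, E=12, F=8) along a 3-gon: merge 3 vertices and 3 edges, delete both glued faces → V=26, E=72, F=48.
Check: V − E + F = 26 − 72 + 48 = 2.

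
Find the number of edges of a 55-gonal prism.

165

A prism on an n-gon has two n-gon bases and n rectangular sides: V = 2·55 = 110, E = 3·55 = 165, F = 55 + 2 = 57.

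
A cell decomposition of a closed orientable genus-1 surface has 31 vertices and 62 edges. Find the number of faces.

31

For a closed orientable surface of genus 1, χ = 2 − 2·1 = 0.
F = 0 − V + E = 0 − 31 + 62 = 31.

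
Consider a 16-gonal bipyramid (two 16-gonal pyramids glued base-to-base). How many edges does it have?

48

A bipyramid over an n-gon has 2n triangular faces and n + 2 vertices: V = 16 + 2 = 18, E = 3·16 = 48, F = 2·16 = 32.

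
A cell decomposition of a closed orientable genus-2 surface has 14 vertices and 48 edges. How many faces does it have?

For a closed orientable surface of genus 2, χ = 2 − 2·2 = -2.
F = -2 − V + E = -2 − 14 + 48 = 32.

32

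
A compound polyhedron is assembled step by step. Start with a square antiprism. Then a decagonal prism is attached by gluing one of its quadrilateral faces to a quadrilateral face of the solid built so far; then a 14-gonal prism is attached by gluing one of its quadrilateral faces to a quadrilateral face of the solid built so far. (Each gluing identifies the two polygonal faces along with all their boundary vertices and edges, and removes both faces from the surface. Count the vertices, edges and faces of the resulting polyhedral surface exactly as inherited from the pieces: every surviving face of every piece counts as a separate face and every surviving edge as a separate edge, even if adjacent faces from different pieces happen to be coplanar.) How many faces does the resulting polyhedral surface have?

A square antiprism: V=8, E=16, F=10.
Attach a decagonal prism (V=20, E=30, F=12) along a 4-gon: merge 4 vertices and 4 edges, delete both glued faces → V=24, E=42, F=20.
Attach a 14-gonal prism (V=28, E=42, F=16) along a 4-gon: merge 4 vertices and 4 edges, delete both glued faces → V=48, E=80, F=34.
Check: V − E + F = 48 − 80 + 34 = 2.

34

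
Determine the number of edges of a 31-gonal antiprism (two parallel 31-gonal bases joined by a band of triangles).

124

An antiprism on an n-gon has two n-gon caps and 2n triangles: V = 2·31 = 62, E = 4·31 = 124, F = 2·31 + 2 = 64.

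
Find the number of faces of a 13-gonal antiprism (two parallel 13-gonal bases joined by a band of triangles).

28

An antiprism on an n-gon has two n-gon caps and 2n triangles: V = 2·13 = 26, E = 4·13 = 52, F = 2·13 + 2 = 28.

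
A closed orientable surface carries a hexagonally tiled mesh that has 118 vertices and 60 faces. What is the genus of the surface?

Every face is a hexagon, so 2E = 6·60 = 360, giving E = 180.
χ = V − E + F = 118 − 180 + 60 = -2.
For a closed orientable surface χ = 2 − 2g, so g = (2 − (-2))/2 = 2.

2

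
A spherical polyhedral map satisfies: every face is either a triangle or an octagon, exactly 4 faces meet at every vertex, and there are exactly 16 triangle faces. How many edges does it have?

Let x be the number of octagons; then F = 16 + x.
Edge–face incidences: 2E = 3·16 + 8·x = 48 + 8x.
Every vertex has degree 4, so 4V = 2E.
Euler: V − E + F = 2 ⇒ (2E)/4 − E + (16 + x) = 2.
Multiply by 8: 2·(2E) − 4·(2E) + 8·(16 + x) = 16, i.e. 128 + 8x − 2·(48 + 8x) = 16.
Collecting terms: −8x + 32 = 16, so −8x = −16, so x = 2.
Then 2E = 48 + 8·2 = 64, so E = 32, V = 2E/4 = 16, F = 16 + 2 = 18.

32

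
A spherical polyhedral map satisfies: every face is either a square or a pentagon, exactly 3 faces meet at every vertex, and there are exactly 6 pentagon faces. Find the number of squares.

Let x be the number of squares; then F = 6 + x.
Edge–face incidences: 2E = 5·6 + 4·x = 30 + 4x.
Every vertex has degree 3, so 3V = 2E.
Euler: V − E + F = 2 ⇒ (2E)/3 − E + (6 + x) = 2.
Multiply by 6: 2·(2E) − 3·(2E) + 6·(6 + x) = 12, i.e. 36 + 6x − (30 + 4x) = 12.
Collecting terms: 2x + 6 = 12, so 2x = 6, so x = 3.
Then 2E = 30 + 4·3 = 42, so E = 21, V = 2E/3 = 14, F = 6 + 3 = 9.

3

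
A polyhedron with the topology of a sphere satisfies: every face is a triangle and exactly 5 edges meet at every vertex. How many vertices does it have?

12

Each face has 3 edges and each edge borders two faces, so 2E = 3F.
Each vertex has degree 5, so 5V = 2E and hence V = 3F/5.
Euler: V − E + F = 2 ⇒ (3F/5) − (3F/2) + F = 2.
Multiply by 10: (6 − 15 + 10)F = 20, i.e. 1F = 20.
So F = 20, E = 3·20/2 = 30, V = 3·20/5 = 12.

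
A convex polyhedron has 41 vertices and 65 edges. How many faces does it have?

Here V − E + F = 2.
F = 2 − V + E = 2 − 41 + 65 = 26.

26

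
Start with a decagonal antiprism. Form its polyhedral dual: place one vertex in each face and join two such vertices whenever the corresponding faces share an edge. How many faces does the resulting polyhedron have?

The base solid has V = 20, E = 40, F = 22.
The dual swaps V and F and preserves E: V′ = F = 22, E′ = E = 40, F′ = V = 20.

20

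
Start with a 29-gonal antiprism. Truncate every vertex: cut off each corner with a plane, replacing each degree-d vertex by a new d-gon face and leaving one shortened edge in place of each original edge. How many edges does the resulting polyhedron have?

348

The base solid has V = 58, E = 116, F = 60.
Truncation replaces each original edge-end by a new vertex, so V′ = 2E = 232.
Each original edge survives, and each old vertex of degree d contributes d new edges; summing degrees gives Σd = 2E, so E′ = E + 2E = 3E = 348.
Each original face survives and each original vertex becomes one new face: F′ = F + V = 118.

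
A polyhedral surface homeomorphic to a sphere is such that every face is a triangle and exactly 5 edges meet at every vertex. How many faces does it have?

Each face has 3 edges and each edge borders two faces, so 2E = 3F.
Each vertex has degree 5, so 5V = 2E and hence V = 3F/5.
Euler: V − E + F = 2 ⇒ (3F/5) − (3F/2) + F = 2.
Multiply by 10: (6 − 15 + 10)F = 20, i.e. 1F = 20.
So F = 20, E = 3·20/2 = 30, V = 3·20/5 = 12.

20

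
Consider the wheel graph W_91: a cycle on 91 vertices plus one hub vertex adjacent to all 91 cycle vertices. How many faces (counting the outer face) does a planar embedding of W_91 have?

92

W_91 has V = 91 + 1 = 92 vertices and E = 2·91 = 182 edges.
By Euler's formula F = 2 − V + E = 2 − 92 + 182 = 92.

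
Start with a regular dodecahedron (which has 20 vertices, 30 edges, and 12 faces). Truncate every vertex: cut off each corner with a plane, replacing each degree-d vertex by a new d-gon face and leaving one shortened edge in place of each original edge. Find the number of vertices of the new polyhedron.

Truncation replaces each original edge-end by a new vertex, so V′ = 2E = 60.
Each original edge survives, and each old vertex of degree d contributes d new edges; summing degrees gives Σd = 2E, so E′ = E + 2E = 3E = 90.
Each original face survives and each original vertex becomes one new face: F′ = F + V = 32.

60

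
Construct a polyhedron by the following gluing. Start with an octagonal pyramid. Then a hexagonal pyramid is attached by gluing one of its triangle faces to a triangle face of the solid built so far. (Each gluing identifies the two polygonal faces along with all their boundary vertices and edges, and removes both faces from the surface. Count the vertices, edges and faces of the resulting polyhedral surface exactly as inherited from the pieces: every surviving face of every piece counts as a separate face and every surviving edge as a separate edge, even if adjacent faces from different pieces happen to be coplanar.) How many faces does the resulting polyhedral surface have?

14

An octagonal pyramid: V=9, E=16, F=9.
Attach a hexagonal pyramid (V=7, E=12, F=7) along a 3-gon: merge 3 vertices and 3 edges, delete both glued faces → V=13, E=25, F=14.
Check: V − E + F = 13 − 25 + 14 = 2.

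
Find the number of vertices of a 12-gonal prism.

24

A prism on an n-gon has two n-gon bases and n rectangular sides: V = 2·12 = 24, E = 3·12 = 36, F = 12 + 2 = 14.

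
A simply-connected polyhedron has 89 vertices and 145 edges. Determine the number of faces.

58

Here V − E + F = 2.
F = 2 − V + E = 2 − 89 + 145 = 58.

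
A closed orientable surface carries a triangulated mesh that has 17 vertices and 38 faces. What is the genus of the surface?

2

Every face is a triangle, so 2E = 3·38 = 114, giving E = 57.
χ = V − E + F = 17 − 57 + 38 = -2.
For a closed orientable surface χ = 2 − 2g, so g = (2 − (-2))/2 = 2.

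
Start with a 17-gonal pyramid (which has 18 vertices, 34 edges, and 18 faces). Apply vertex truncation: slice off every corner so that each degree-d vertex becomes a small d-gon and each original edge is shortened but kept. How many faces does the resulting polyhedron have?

36

Truncation replaces each original edge-end by a new vertex, so V′ = 2E = 68.
Each original edge survives, and each old vertex of degree d contributes d new edges; summing degrees gives Σd = 2E, so E′ = E + 2E = 3E = 102.
Each original face survives and each original vertex becomes one new face: F′ = F + V = 36.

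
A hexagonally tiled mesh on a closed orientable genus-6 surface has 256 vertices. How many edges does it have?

χ = 2 − 2·6 = -10, and every face is a hexagon so 6F = 2E.
V − E + F = -10 with E = 6F/2 gives 256 − (6/2 − 1)·F = -10, so F = 133 and E = 399.

399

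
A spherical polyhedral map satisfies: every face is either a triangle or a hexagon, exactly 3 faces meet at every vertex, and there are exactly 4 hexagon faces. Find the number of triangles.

4

Let x be the number of triangles; then F = 4 + x.
Edge–face incidences: 2E = 6·4 + 3·x = 24 + 3x.
Every vertex has degree 3, so 3V = 2E.
Euler: V − E + F = 2 ⇒ (2E)/3 − E + (4 + x) = 2.
Multiply by 6: 2·(2E) − 3·(2E) + 6·(4 + x) = 12, i.e. 24 + 6x − (24 + 3x) = 12.
Collecting terms: 3x = 12, so x = 4.
Then 2E = 24 + 3·4 = 36, so E = 18, V = 2E/3 = 12, F = 4 + 4 = 8.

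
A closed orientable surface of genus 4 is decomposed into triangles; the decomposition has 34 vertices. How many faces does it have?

χ = 2 − 2·4 = -6, and every face is a triangle so 3F = 2E.
V − E + F = -6 with E = 3F/2 gives 34 − (3/2 − 1)·F = -6, so F = 80 and E = 120.

80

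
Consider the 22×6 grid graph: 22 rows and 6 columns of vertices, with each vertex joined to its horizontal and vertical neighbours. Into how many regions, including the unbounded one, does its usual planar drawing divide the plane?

The grid has V = 22·6 = 132 vertices and E = 22·5 + 6·21 = 236 edges.
F = 2 − V + E = 2 − 132 + 236 = 106.

106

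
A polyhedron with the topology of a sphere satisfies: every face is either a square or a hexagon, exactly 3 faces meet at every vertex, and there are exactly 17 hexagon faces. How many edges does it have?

Let x be the number of squares; then F = 17 + x.
Edge–face incidences: 2E = 6·17 + 4·x = 102 + 4x.
Every vertex has degree 3, so 3V = 2E.
Euler: V − E + F = 2 ⇒ (2E)/3 − E + (17 + x) = 2.
Multiply by 6: 2·(2E) − 3·(2E) + 6·(17 + x) = 12, i.e. 102 + 6x − (102 + 4x) = 12.
Collecting terms: 2x = 12, so x = 6.
Then 2E = 102 + 4·6 = 126, so E = 63, V = 2E/3 = 42, F = 17 + 6 = 23.

63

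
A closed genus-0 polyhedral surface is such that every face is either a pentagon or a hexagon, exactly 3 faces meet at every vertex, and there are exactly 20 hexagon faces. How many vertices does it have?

Let x be the number of pentagons; then F = 20 + x.
Edge–face incidences: 2E = 6·20 + 5·x = 120 + 5x.
Every vertex has degree 3, so 3V = 2E.
Euler: V − E + F = 2 ⇒ (2E)/3 − E + (20 + x) = 2.
Multiply by 6: 2·(2E) − 3·(2E) + 6·(20 + x) = 12, i.e. 120 + 6x − (120 + 5x) = 12.
Collecting terms: x = 12.
Then 2E = 120 + 5·12 = 180, so E = 90, V = 2E/3 = 60, F = 20 + 12 = 32.

60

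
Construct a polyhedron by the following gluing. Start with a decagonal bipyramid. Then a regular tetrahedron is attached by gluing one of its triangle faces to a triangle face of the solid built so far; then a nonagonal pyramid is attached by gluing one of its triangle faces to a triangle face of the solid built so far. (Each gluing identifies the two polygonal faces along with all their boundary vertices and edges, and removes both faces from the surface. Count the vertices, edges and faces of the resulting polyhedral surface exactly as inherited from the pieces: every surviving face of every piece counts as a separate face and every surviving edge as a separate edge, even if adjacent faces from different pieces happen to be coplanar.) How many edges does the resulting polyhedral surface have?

48

A decagonal bipyramid: V=12, E=30, F=20.
Attach a regular tetrahedron (V=4, E=6, F=4) along a 3-gon: merge 3 vertices and 3 edges, delete both glued faces → V=13, E=33, F=22.
Attach a nonagonal pyramid (V=10, E=18, F=10) along a 3-gon: merge 3 vertices and 3 edges, delete both glued faces → V=20, E=48, F=30.
Check: V − E + F = 20 − 48 + 30 = 2.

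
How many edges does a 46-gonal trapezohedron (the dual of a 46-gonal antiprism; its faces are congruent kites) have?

The n-trapezohedron (dual of the n-antiprism) has V = 2·46 + 2 = 94, E = 4·46 = 184, F = 2·46 = 92.
Check: V − E + F = 94 − 184 + 92 = 2.

184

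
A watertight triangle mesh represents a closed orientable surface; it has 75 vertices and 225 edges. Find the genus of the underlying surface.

1

Every face is a triangle and each edge borders two faces, so 3F = 2·225, giving F = 150.
χ = V − E + F = 75 − 225 + 150 = 0.
For a closed orientable surface χ = 2 − 2g, so g = (2 − (0))/2 = 1.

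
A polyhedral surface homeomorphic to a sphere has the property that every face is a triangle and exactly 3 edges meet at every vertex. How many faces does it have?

Each face has 3 edges and each edge borders two faces, so 2E = 3F.
Each vertex has degree 3, so 3V = 2E and hence V = 3F/3.
Euler: V − E + F = 2 ⇒ (3F/3) − (3F/2) + F = 2.
Multiply by 6: (6 − 9 + 6)F = 12, i.e. 3F = 12.
So F = 4, E = 3·4/2 = 6, V = 3·4/3 = 4.

4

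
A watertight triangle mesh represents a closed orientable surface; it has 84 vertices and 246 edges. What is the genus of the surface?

0

Every face is a triangle and each edge borders two faces, so 3F = 2·246, giving F = 164.
χ = V − E + F = 84 − 246 + 164 = 2.
For a closed orientable surface χ = 2 − 2g, so g = (2 − (2))/2 = 0.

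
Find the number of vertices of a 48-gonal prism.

A prism on an n-gon has two n-gon bases and n rectangular sides: V = 2·48 = 96, E = 3·48 = 144, F = 48 + 2 = 50.

96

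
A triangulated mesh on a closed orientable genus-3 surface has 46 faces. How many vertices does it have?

χ = 2 − 2·3 = -4, and every face is a triangle so 3F = 2E.
E = 3·46/2 = 69. Then V = -4 + E − F = -4 + 69 − 46 = 19.

19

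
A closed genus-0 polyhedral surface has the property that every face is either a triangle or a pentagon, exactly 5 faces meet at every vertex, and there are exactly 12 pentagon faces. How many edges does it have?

Let x be the number of triangles; then F = 12 + x.
Edge–face incidences: 2E = 5·12 + 3·x = 60 + 3x.
Every vertex has degree 5, so 5V = 2E.
Euler: V − E + F = 2 ⇒ (2E)/5 − E + (12 + x) = 2.
Multiply by 10: 2·(2E) − 5·(2E) + 10·(12 + x) = 20, i.e. 120 + 10x − 3·(60 + 3x) = 20.
Collecting terms: x − 60 = 20, so x = 80.
Then 2E = 60 + 3·80 = 300, so E = 150, V = 2E/5 = 60, F = 12 + 80 = 92.

150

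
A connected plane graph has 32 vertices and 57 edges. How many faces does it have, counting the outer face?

27

Euler's formula for a connected plane graph: V − E + F = 2, so F = 2 − 32 + 57 = 27.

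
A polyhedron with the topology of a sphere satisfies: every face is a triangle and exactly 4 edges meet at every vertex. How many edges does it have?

12

Each face has 3 edges and each edge borders two faces, so 2E = 3F.
Each vertex has degree 4, so 4V = 2E and hence V = 3F/4.
Euler: V − E + F = 2 ⇒ (3F/4) − (3F/2) + F = 2.
Multiply by 8: (6 − 12 + 8)F = 16, i.e. 2F = 16.
So F = 8, E = 3·8/2 = 12, V = 3·8/4 = 6.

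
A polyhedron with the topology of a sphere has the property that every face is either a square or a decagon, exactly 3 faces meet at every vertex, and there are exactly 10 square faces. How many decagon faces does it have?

Let x be the number of decagons; then F = 10 + x.
Edge–face incidences: 2E = 4·10 + 10·x = 40 + 10x.
Every vertex has degree 3, so 3V = 2E.
Euler: V − E + F = 2 ⇒ (2E)/3 − E + (10 + x) = 2.
Multiply by 6: 2·(2E) − 3·(2E) + 6·(10 + x) = 12, i.e. 60 + 6x − (40 + 10x) = 12.
Collecting terms: −4x + 20 = 12, so −4x = −8, so x = 2.
Then 2E = 40 + 10·2 = 60, so E = 30, V = 2E/3 = 20, F = 10 + 2 = 12.

2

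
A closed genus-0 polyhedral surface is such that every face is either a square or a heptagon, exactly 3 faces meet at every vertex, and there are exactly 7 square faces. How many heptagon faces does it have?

Let x be the number of heptagons; then F = 7 + x.
Edge–face incidences: 2E = 4·7 + 7·x = 28 + 7x.
Every vertex has degree 3, so 3V = 2E.
Euler: V − E + F = 2 ⇒ (2E)/3 − E + (7 + x) = 2.
Multiply by 6: 2·(2E) − 3·(2E) + 6·(7 + x) = 12, i.e. 42 + 6x − (28 + 7x) = 12.
Collecting terms: −x + 14 = 12, so −x = −2, so x = 2.
Then 2E = 28 + 7·2 = 42, so E = 21, V = 2E/3 = 14, F = 7 + 2 = 9.

2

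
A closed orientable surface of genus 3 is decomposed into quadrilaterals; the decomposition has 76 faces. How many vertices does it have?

χ = 2 − 2·3 = -4, and every face is a square so 4F = 2E.
E = 4·76/2 = 152. Then V = -4 + E − F = -4 + 152 − 76 = 72.

72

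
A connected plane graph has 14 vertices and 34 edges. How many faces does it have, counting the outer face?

Euler's formula for a connected plane graph: V − E + F = 2, so F = 2 − 14 + 34 = 22.

22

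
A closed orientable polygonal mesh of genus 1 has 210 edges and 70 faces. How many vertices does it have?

140

For a closed orientable surface of genus 1, χ = 2 − 2·1 = 0.
V = 0 + E − F = 0 + 210 − 70 = 140.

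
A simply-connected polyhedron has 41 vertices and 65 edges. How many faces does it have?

Here V − E + F = 2.
F = 2 − V + E = 2 − 41 + 65 = 26.

26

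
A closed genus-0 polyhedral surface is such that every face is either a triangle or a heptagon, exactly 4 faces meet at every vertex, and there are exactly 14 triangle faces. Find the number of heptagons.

Let x be the number of heptagons; then F = 14 + x.
Edge–face incidences: 2E = 3·14 + 7·x = 42 + 7x.
Every vertex has degree 4, so 4V = 2E.
Euler: V − E + F = 2 ⇒ (2E)/4 − E + (14 + x) = 2.
Multiply by 8: 2·(2E) − 4·(2E) + 8·(14 + x) = 16, i.e. 112 + 8x − 2·(42 + 7x) = 16.
Collecting terms: −6x + 28 = 16, so −6x = −12, so x = 2.
Then 2E = 42 + 7·2 = 56, so E = 28, V = 2E/4 = 14, F = 14 + 2 = 16.

2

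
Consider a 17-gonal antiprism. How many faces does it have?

An antiprism on an n-gon has two n-gon caps and 2n triangles: V = 2·17 = 34, E = 4·17 = 68, F = 2·17 + 2 = 36.
Check: V − E + F = 34 − 68 + 36 = 2.

36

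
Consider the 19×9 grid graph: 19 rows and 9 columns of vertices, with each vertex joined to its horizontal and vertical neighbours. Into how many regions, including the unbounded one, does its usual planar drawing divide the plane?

The grid has V = 19·9 = 171 vertices and E = 19·8 + 9·18 = 314 edges.
F = 2 − V + E = 2 − 171 + 314 = 145.

145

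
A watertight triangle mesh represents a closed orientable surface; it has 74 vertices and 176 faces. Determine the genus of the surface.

8

Every face is a triangle, so 2E = 3·176 = 528, giving E = 264.
χ = V − E + F = 74 − 264 + 176 = -14.
For a closed orientable surface χ = 2 − 2g, so g = (2 − (-14))/2 = 8.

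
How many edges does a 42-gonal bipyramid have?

A bipyramid over an n-gon has 2n triangular faces and n + 2 vertices: V = 42 + 2 = 44, E = 3·42 = 126, F = 2·42 = 84.

126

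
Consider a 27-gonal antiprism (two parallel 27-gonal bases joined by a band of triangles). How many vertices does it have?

54

An antiprism on an n-gon has two n-gon caps and 2n triangles: V = 2·27 = 54, E = 4·27 = 108, F = 2·27 + 2 = 56.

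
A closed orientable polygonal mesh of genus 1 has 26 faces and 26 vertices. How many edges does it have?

For a closed orientable surface of genus 1, χ = 2 − 2·1 = 0.
E = V + F − (0) = 26 + 26 − (0) = 52.

52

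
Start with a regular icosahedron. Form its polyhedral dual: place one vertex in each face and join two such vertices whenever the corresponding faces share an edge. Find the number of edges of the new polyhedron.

30

The base solid has V = 12, E = 30, F = 20.
The dual swaps V and F and preserves E: V′ = F = 20, E′ = E = 30, F′ = V = 12.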